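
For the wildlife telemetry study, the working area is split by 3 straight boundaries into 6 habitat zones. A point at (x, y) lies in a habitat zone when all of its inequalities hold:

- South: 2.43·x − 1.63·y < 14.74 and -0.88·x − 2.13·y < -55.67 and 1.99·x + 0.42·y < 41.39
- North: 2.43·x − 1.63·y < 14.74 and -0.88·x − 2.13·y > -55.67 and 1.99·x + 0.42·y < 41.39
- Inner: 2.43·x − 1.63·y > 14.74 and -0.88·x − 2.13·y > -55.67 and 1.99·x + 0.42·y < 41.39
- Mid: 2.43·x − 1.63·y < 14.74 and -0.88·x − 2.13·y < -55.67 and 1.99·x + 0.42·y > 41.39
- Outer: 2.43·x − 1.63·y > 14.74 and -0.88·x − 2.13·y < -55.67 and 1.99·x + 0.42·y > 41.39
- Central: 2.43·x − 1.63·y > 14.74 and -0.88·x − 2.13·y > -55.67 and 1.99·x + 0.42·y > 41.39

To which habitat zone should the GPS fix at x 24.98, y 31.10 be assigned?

2.43·24.98 − 1.63·31.10 = 10.008, which is < 14.74
-0.88·24.98 − 2.13·31.10 = -88.225, which is < -55.67
1.99·24.98 + 0.42·31.10 = 62.772, which is > 41.39
This sign pattern matches Mid.

Mid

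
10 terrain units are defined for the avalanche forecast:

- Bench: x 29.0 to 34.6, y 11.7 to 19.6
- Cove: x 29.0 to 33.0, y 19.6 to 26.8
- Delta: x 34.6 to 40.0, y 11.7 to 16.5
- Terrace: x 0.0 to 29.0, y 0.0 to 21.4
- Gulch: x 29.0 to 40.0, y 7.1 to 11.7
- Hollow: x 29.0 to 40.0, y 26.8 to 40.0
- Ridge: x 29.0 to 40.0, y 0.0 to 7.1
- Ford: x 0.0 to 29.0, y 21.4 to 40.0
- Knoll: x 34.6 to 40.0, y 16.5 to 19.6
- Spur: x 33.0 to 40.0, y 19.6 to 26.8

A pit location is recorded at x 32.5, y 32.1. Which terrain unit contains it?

Hollow

The point has x = 32.5 and y = 32.1.
Only Hollow satisfies 29.0 ≤ x ≤ 40.0 and 26.8 ≤ y ≤ 40.0.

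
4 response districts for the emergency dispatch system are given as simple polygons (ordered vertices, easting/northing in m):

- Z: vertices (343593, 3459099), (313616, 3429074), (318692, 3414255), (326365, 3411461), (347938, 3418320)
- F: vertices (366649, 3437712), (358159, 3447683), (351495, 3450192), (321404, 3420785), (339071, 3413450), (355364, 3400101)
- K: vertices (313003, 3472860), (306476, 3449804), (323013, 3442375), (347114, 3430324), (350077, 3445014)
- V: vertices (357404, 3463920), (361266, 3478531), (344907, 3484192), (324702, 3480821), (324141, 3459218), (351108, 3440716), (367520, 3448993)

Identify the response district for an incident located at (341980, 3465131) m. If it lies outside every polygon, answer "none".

V

Cast a ray rightward from (341980, 3465131). For each polygon, the edges (by vertex number in listed order) whose endpoints lie on opposite sides of northing = 3465131, where each meets that height, and whether that is right or left of the point:
Z: no edge straddles that height → 0 crossings.
F: no edge straddles that height → 0 crossings.
K: 1–2 at easting≈310815.0 (left), 5–1 at easting≈323293.3 (left) → 0 crossings.
V: 1–2 at easting≈357724.1 (right), 4–5 at easting≈324294.6 (left) → 1 crossing.
Only V has an odd count, so the point is inside V.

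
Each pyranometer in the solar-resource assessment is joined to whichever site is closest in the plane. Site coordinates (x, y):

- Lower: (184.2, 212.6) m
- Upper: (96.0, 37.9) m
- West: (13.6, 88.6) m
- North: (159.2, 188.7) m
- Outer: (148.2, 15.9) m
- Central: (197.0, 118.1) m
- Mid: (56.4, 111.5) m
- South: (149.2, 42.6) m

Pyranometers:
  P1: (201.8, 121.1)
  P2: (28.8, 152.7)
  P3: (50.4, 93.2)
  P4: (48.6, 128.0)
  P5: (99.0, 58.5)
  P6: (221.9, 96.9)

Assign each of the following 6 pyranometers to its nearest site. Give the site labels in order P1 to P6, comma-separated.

Central, Mid, Mid, Mid, Upper, Central

P1 → Central (d²=32.04)
P2 → Mid (d²=2459.20)
P3 → Mid (d²=370.89)
P4 → Mid (d²=333.09)
P5 → Upper (d²=433.36)
P6 → Central (d²=1069.45)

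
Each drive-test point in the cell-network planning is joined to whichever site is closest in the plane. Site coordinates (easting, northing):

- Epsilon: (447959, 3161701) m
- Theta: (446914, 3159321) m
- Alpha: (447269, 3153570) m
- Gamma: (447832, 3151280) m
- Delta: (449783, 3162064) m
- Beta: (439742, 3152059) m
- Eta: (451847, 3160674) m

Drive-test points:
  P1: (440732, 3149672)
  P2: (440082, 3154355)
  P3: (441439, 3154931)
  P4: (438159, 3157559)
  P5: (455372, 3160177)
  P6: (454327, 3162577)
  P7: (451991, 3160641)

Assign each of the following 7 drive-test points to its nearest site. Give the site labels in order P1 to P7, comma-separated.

Beta, Beta, Beta, Beta, Eta, Eta, Eta

P1 → Beta (d²=6677869.00)
P2 → Beta (d²=5387216.00)
P3 → Beta (d²=11128193.00)
P4 → Beta (d²=32755889.00)
P5 → Eta (d²=12672634.00)
P6 → Eta (d²=9771809.00)
P7 → Eta (d²=21825.00)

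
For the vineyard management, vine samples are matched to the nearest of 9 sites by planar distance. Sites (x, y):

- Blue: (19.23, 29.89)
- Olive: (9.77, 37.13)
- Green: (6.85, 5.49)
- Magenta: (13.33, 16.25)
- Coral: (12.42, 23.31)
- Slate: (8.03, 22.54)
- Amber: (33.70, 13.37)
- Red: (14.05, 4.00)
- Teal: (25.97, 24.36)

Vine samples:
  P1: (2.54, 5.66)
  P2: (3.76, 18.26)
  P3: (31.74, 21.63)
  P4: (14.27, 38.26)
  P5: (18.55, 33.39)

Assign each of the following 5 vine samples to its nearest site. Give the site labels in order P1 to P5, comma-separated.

Green, Slate, Teal, Olive, Blue

P1 → Green (d²=18.60)
P2 → Slate (d²=36.55)
P3 → Teal (d²=40.75)
P4 → Olive (d²=21.53)
P5 → Blue (d²=12.71)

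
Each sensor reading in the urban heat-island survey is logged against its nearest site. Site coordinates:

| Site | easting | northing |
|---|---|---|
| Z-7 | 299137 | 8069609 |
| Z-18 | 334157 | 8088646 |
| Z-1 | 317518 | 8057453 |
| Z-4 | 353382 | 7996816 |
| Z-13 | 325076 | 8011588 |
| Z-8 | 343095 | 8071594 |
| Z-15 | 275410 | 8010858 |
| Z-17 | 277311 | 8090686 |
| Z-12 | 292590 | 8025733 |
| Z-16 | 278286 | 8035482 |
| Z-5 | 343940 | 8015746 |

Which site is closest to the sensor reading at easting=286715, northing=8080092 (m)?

Z-17

Squared distances to each site:
Z-7: 264199373.000; Z-18: 2323914280.000; Z-1: 1461349130.000; Z-4: 11379381065.000; Z-13: 6164364337.000; Z-8: 3250920404.000; Z-15: 4921149781.000; Z-17: 200668052.000; Z-12: 2989416506.000; Z-16: 2061100141.000; Z-5: 7415108341.000.
Minimum at Z-17.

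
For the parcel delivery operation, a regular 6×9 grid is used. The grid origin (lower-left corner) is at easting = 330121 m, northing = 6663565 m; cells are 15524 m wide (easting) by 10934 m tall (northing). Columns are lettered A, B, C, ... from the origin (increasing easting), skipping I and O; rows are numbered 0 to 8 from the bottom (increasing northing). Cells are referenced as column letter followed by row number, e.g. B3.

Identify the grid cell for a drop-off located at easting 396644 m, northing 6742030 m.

E7

Column index: ⌊(396644 − 330121) / 15524⌋ = ⌊4.285⌋ = 4 → column E
Row offset from origin: ⌊(6742030 − 6663565) / 10934⌋ = ⌊7.176⌋ = 7 → row 7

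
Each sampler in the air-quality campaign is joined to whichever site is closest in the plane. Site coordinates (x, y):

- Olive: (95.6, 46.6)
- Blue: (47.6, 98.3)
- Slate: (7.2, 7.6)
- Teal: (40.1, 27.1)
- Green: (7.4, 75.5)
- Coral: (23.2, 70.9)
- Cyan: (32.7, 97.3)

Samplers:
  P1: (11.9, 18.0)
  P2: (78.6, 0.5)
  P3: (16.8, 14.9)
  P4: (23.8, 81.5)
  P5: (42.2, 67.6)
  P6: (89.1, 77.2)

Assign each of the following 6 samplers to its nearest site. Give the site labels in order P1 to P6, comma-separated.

P1 → Slate (d²=130.25)
P2 → Teal (d²=2189.81)
P3 → Slate (d²=145.45)
P4 → Coral (d²=112.72)
P5 → Coral (d²=371.89)
P6 → Olive (d²=978.61)

Slate, Teal, Slate, Coral, Coral, Olive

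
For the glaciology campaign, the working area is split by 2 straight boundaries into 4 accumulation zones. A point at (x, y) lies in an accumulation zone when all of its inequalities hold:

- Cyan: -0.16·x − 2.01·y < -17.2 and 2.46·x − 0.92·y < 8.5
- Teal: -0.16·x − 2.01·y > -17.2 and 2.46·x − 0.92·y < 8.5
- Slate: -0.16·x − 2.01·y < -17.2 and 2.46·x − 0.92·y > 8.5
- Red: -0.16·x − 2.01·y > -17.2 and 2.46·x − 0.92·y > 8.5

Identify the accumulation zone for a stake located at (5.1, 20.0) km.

-0.16·5.1 − 2.01·20.0 = -41.016, which is < -17.2
2.46·5.1 − 0.92·20.0 = -5.854, which is < 8.5
This sign pattern matches Cyan.

Cyan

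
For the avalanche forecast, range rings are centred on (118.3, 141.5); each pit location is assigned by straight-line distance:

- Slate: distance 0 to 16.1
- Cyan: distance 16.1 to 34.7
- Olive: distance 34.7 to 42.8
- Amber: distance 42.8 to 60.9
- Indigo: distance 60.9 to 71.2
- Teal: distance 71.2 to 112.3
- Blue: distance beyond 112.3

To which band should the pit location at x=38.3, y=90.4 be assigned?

Teal

Distance = √((38.3−118.3)² + (90.4−141.5)²) = √(6400.000 + 2611.210) = 94.927.
71.2 ≤ 94.927 < 112.3 → Teal.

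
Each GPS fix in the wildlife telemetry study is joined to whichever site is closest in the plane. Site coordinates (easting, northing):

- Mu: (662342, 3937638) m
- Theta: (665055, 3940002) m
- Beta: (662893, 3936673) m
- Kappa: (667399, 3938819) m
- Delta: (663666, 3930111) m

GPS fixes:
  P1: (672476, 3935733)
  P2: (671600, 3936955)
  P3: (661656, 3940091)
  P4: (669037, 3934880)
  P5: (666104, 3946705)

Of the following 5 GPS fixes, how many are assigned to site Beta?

P1 → Kappa
P2 → Kappa
P3 → Mu
P4 → Kappa
P5 → Theta
0 of the 5 go to Beta.

0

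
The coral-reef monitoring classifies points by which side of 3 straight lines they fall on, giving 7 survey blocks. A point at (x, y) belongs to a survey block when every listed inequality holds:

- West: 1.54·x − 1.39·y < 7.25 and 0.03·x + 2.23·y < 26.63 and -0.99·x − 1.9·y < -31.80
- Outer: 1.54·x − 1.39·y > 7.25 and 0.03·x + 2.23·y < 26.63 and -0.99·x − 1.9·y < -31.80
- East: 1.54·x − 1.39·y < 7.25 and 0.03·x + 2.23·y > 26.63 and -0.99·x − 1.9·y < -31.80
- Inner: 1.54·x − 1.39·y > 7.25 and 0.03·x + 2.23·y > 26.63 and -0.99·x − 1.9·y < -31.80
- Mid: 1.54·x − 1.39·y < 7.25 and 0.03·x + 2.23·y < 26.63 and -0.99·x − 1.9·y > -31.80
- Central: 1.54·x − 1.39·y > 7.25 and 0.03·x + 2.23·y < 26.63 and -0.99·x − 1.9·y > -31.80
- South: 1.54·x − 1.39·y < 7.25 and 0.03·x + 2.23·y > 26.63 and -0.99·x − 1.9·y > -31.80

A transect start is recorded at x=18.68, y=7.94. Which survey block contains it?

1.54·18.68 − 1.39·7.94 = 17.731, which is > 7.25
0.03·18.68 + 2.23·7.94 = 18.267, which is < 26.63
-0.99·18.68 − 1.9·7.94 = -33.579, which is < -31.80
This sign pattern matches Outer.

Outer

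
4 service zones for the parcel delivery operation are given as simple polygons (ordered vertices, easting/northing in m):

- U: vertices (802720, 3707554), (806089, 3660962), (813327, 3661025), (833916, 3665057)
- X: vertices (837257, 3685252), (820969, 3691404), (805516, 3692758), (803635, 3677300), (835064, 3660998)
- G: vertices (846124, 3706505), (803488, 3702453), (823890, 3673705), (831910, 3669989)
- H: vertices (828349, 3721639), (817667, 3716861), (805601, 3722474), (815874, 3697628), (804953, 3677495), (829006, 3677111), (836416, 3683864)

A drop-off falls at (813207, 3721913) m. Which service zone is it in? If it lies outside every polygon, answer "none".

none

Cast a ray rightward from (813207, 3721913). For each polygon, the edges (by vertex number in listed order) whose endpoints lie on opposite sides of northing = 3721913, where each meets that height, and whether that is right or left of the point:
U: no edge straddles that height → 0 crossings.
X: no edge straddles that height → 0 crossings.
G: no edge straddles that height → 0 crossings.
H: 2–3 at easting≈806807.0 (left), 3–4 at easting≈805833.0 (left) → 0 crossings.
All counts are even, so the point lies outside every listed polygon.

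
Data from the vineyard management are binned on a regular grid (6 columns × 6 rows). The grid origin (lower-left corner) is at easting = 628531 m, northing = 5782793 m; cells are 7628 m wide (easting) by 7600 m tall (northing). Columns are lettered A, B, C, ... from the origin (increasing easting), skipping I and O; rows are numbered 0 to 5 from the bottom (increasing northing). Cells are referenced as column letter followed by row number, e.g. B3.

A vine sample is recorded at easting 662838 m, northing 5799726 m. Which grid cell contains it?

E2

Column index: ⌊(662838 − 628531) / 7628⌋ = ⌊4.498⌋ = 4 → column E
Row offset from origin: ⌊(5799726 − 5782793) / 7600⌋ = ⌊2.228⌋ = 2 → row 2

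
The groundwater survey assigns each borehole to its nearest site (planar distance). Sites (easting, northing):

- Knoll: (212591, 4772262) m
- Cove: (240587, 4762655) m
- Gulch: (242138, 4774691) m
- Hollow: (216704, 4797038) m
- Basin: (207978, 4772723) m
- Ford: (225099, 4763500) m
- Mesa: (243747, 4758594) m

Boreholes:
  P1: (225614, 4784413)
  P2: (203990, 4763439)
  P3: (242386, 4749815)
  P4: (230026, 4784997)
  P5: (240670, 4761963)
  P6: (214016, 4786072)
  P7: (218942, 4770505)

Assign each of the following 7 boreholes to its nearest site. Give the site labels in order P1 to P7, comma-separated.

P1 → Hollow (d²=238778725.00)
P2 → Basin (d²=102096800.00)
P3 → Mesa (d²=78923162.00)
P4 → Gulch (d²=252914180.00)
P5 → Cove (d²=485753.00)
P6 → Hollow (d²=127478500.00)
P7 → Knoll (d²=43422250.00)

Hollow, Basin, Mesa, Gulch, Cove, Hollow, Knoll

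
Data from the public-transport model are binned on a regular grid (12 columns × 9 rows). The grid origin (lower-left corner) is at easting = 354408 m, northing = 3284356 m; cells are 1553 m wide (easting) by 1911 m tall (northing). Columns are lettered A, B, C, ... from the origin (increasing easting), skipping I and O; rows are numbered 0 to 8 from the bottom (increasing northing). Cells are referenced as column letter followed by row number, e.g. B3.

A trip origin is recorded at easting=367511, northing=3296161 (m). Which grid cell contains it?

J6

Column index: ⌊(367511 − 354408) / 1553⌋ = ⌊8.437⌋ = 8 → column J
Row offset from origin: ⌊(3296161 − 3284356) / 1911⌋ = ⌊6.177⌋ = 6 → row 6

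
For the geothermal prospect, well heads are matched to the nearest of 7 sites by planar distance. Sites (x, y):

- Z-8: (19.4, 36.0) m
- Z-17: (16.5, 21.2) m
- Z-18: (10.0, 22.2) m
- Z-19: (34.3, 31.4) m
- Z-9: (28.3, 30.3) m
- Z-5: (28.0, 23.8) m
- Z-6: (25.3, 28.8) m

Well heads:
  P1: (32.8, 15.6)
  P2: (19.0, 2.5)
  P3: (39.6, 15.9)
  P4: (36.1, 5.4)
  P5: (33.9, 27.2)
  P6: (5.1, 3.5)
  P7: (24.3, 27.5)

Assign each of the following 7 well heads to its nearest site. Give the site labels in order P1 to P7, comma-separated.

Z-5, Z-17, Z-5, Z-5, Z-19, Z-18, Z-6

P1 → Z-5 (d²=90.28)
P2 → Z-17 (d²=355.94)
P3 → Z-5 (d²=196.97)
P4 → Z-5 (d²=404.17)
P5 → Z-19 (d²=17.80)
P6 → Z-18 (d²=373.70)
P7 → Z-6 (d²=2.69)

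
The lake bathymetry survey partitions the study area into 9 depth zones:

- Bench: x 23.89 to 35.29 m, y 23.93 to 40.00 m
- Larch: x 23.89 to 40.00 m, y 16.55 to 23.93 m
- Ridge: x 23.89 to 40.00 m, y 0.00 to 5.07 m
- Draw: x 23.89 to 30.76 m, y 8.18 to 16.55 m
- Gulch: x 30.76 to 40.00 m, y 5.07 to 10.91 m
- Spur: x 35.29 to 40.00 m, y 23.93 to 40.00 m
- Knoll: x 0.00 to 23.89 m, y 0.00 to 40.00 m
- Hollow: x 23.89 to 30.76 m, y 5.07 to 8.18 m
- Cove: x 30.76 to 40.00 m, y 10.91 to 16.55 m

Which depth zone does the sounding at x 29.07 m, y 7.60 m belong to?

Hollow

The point has x = 29.07 and y = 7.60.
Only Hollow satisfies 23.89 ≤ x ≤ 30.76 and 5.07 ≤ y ≤ 8.18.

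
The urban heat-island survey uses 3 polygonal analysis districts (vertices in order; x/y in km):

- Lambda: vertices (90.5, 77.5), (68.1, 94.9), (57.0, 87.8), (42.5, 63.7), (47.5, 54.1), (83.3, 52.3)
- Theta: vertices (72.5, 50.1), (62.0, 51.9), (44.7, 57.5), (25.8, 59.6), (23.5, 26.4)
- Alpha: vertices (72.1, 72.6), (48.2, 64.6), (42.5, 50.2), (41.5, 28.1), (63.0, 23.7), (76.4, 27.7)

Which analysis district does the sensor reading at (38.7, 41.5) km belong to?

Cast a ray rightward from (38.7, 41.5). For each polygon, the edges (by vertex number in listed order) whose endpoints lie on opposite sides of y = 41.5, where each meets that height, and whether that is right or left of the point:
Lambda: no edge straddles that height → 0 crossings.
Theta: 4–5 at x≈24.55 (left), 5–1 at x≈54.72 (right) → 1 crossing.
Alpha: 3–4 at x≈42.11 (right), 6–1 at x≈75.08 (right) → 2 crossings.
Only Theta has an odd count, so the point is inside Theta.

Theta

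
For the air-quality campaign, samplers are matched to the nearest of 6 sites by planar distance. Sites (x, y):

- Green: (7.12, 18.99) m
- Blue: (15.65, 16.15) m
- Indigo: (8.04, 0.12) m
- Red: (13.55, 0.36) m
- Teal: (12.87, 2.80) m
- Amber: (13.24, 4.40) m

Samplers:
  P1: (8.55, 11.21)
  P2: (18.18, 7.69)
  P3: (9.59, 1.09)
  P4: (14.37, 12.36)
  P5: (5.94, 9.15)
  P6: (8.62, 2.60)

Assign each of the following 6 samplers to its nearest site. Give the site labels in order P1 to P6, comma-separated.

Green, Amber, Indigo, Blue, Amber, Indigo

P1 → Green (d²=62.57)
P2 → Amber (d²=35.23)
P3 → Indigo (d²=3.34)
P4 → Blue (d²=16.00)
P5 → Amber (d²=75.85)
P6 → Indigo (d²=6.49)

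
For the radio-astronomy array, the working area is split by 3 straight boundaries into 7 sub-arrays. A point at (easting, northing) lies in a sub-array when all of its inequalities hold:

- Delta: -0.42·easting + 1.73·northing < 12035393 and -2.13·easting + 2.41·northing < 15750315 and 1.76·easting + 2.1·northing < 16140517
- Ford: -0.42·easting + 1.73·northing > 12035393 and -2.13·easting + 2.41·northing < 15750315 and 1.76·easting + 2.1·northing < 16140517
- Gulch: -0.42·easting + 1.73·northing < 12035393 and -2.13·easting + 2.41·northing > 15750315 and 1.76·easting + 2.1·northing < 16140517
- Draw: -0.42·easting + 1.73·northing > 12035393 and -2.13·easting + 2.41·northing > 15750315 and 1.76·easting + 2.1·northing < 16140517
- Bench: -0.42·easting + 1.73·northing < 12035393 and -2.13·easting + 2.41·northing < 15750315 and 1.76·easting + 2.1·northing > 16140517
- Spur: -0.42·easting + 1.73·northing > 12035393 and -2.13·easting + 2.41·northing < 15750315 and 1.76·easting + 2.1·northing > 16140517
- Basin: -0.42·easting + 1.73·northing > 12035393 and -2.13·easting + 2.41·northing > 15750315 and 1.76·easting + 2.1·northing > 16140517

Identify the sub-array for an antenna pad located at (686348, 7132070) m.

-0.42·686348 + 1.73·7132070 = 12050214.940, which is > 12035393
-2.13·686348 + 2.41·7132070 = 15726367.460, which is < 15750315
1.76·686348 + 2.1·7132070 = 16185319.480, which is > 16140517
This sign pattern matches Spur.

Spur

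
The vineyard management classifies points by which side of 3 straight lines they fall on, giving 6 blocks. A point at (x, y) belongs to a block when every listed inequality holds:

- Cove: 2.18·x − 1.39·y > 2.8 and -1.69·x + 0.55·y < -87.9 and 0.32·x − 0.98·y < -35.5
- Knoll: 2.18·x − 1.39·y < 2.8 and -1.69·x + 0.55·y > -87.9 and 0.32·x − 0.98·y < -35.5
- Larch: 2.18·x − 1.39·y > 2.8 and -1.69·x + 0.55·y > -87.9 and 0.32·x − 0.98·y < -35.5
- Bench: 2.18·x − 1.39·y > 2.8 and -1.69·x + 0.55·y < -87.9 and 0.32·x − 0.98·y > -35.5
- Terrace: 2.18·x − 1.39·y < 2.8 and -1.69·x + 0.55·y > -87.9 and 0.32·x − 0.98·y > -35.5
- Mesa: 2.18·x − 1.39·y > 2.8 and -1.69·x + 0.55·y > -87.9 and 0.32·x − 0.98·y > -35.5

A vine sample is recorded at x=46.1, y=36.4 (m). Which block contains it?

Mesa

2.18·46.1 − 1.39·36.4 = 49.902, which is > 2.8
-1.69·46.1 + 0.55·36.4 = -57.889, which is > -87.9
0.32·46.1 − 0.98·36.4 = -20.920, which is > -35.5
This sign pattern matches Mesa.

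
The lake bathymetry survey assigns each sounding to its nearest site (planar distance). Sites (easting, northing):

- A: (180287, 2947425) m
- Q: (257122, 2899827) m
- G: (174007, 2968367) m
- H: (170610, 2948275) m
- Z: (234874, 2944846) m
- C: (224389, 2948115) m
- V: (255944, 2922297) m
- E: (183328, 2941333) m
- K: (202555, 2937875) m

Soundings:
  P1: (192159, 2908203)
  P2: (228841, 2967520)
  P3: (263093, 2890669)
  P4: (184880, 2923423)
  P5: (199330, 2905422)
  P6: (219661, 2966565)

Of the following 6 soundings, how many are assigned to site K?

2

P1 → K
P2 → C
P3 → Q
P4 → E
P5 → K
P6 → C
2 of the 6 go to K.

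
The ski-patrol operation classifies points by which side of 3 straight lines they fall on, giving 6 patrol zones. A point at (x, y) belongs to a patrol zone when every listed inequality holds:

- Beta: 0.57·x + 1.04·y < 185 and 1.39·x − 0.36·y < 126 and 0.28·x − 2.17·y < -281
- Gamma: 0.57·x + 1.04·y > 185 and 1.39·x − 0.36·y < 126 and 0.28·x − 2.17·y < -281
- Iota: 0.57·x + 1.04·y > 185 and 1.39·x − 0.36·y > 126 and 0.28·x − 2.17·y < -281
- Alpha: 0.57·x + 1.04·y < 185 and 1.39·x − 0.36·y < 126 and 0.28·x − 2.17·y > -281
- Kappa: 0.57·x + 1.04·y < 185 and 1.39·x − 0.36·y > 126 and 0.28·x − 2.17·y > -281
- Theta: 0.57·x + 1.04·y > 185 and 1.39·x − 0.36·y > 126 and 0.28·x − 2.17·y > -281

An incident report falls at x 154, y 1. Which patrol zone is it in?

Kappa

0.57·154 + 1.04·1 = 88.820, which is < 185
1.39·154 − 0.36·1 = 213.700, which is > 126
0.28·154 − 2.17·1 = 40.950, which is > -281
This sign pattern matches Kappa.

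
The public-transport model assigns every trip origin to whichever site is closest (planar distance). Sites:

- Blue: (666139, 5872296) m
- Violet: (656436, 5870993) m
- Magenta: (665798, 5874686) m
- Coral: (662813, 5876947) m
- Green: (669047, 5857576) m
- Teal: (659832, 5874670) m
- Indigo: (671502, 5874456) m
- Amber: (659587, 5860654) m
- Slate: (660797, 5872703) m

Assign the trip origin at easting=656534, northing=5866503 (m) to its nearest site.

Violet

Squared distances to each site:
Blue: 125814874.000; Violet: 20169704.000; Magenta: 152783185.000; Coral: 148502977.000; Green: 236266498.000; Teal: 77576693.000; Indigo: 287291233.000; Amber: 43531610.000; Slate: 56613169.000.
Minimum at Violet.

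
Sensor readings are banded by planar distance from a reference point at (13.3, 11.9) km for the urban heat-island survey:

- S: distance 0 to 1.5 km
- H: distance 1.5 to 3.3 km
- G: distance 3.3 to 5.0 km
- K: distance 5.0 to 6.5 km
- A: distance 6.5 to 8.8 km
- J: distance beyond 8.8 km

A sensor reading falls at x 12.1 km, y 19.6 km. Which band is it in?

A

Distance = √((12.1−13.3)² + (19.6−11.9)²) = √(1.440 + 59.290) = 7.793 km.
6.5 ≤ 7.793 < 8.8 → A.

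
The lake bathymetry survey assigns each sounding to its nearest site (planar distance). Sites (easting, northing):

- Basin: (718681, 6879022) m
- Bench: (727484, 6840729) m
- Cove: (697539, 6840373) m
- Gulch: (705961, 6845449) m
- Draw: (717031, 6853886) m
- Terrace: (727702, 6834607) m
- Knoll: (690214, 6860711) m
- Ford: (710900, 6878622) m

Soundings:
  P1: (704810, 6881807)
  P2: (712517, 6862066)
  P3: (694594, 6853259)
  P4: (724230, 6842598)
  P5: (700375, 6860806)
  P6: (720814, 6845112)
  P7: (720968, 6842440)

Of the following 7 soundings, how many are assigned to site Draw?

1

P1 → Ford
P2 → Draw
P3 → Knoll
P4 → Bench
P5 → Knoll
P6 → Bench
P7 → Bench
1 of the 7 goes to Draw.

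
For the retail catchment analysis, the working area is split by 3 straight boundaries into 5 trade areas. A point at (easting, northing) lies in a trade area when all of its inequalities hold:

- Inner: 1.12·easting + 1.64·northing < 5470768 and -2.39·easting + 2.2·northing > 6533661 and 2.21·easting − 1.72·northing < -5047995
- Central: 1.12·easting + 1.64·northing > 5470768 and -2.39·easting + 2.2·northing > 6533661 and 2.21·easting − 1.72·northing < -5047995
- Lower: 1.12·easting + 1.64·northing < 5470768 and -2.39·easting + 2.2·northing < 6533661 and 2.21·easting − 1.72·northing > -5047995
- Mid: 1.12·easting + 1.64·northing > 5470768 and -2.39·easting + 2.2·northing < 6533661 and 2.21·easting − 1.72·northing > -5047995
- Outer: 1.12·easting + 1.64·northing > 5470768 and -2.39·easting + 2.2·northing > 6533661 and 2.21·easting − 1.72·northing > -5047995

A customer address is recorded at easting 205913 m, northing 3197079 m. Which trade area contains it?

Outer

1.12·205913 + 1.64·3197079 = 5473832.120, which is > 5470768
-2.39·205913 + 2.2·3197079 = 6541441.730, which is > 6533661
2.21·205913 − 1.72·3197079 = -5043908.150, which is > -5047995
This sign pattern matches Outer.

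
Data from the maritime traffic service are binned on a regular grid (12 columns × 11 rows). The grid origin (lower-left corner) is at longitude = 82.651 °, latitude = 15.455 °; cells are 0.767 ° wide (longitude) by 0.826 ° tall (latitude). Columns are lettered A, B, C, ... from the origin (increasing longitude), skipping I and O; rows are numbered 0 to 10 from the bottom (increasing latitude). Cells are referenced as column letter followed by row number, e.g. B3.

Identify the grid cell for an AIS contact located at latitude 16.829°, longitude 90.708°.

Column index: ⌊(90.708 − 82.651) / 0.767⌋ = ⌊10.505⌋ = 10 → column L
Row offset from origin: ⌊(16.829 − 15.455) / 0.826⌋ = ⌊1.663⌋ = 1 → row 1

L1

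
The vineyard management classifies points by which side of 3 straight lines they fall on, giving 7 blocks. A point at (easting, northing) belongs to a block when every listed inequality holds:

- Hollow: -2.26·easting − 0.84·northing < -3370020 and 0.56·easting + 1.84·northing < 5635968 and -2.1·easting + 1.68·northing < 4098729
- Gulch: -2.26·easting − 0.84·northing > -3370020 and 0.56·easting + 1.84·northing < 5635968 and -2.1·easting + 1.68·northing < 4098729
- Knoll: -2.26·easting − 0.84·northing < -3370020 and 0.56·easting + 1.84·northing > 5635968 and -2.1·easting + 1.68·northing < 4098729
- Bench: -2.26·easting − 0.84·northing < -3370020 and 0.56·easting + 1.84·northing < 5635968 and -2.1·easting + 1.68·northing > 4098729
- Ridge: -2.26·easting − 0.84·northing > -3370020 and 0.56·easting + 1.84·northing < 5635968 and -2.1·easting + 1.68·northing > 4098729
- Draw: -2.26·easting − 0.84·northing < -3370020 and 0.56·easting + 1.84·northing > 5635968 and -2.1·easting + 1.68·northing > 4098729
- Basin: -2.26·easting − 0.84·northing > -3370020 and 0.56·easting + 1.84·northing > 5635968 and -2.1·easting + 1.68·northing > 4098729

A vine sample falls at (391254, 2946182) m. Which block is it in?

-2.26·391254 − 0.84·2946182 = -3359026.920, which is > -3370020
0.56·391254 + 1.84·2946182 = 5640077.120, which is > 5635968
-2.1·391254 + 1.68·2946182 = 4127952.360, which is > 4098729
This sign pattern matches Basin.

Basin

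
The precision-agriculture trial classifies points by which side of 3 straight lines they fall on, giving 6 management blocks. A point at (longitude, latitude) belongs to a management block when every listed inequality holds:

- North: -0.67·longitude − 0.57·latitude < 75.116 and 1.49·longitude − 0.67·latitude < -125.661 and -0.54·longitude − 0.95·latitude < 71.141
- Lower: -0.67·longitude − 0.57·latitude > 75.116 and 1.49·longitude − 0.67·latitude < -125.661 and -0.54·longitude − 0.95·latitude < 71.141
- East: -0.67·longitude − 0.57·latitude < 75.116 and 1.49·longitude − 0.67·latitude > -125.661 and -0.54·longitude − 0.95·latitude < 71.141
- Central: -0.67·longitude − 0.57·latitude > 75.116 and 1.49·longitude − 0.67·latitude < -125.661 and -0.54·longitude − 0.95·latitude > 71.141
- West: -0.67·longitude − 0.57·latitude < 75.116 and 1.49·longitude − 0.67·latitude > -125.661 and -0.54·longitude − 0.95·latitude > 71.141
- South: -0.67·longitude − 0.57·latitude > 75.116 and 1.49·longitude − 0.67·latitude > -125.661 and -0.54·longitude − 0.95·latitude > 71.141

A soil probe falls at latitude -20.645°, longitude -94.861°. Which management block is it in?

Lower

-0.67·-94.861 − 0.57·-20.645 = 75.325, which is > 75.116
1.49·-94.861 − 0.67·-20.645 = -127.511, which is < -125.661
-0.54·-94.861 − 0.95·-20.645 = 70.838, which is < 71.141
This sign pattern matches Lower.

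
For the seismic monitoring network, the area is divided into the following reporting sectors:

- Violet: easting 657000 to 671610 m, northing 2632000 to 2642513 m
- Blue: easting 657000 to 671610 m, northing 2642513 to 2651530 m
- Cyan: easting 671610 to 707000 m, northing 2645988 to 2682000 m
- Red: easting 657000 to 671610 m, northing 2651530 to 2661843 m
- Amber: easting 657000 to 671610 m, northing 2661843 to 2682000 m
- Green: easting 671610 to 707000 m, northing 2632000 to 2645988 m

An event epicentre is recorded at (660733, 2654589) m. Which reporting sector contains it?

The point has easting = 660733 and northing = 2654589.
Only Red satisfies 657000 ≤ easting ≤ 671610 and 2651530 ≤ northing ≤ 2661843.

Red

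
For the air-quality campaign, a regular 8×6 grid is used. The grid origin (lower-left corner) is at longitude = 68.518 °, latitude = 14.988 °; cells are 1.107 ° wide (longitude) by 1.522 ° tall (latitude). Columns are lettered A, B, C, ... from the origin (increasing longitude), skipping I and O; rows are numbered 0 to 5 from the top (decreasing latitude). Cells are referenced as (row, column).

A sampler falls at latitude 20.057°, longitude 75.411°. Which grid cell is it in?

Column index: ⌊(75.411 − 68.518) / 1.107⌋ = ⌊6.227⌋ = 6 → column G
Row offset from origin: ⌊(20.057 − 14.988) / 1.522⌋ = ⌊3.330⌋ = 3 → row 2 (counted from top)

(2, G)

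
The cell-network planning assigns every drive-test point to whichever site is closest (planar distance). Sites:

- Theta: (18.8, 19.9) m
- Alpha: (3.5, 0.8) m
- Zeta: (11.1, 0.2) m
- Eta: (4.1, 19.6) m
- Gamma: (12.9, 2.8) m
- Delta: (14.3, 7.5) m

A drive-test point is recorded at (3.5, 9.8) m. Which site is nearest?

Alpha

Squared distances to each site:
Theta: 336.100; Alpha: 81.000; Zeta: 149.920; Eta: 96.400; Gamma: 137.360; Delta: 121.930.
Minimum at Alpha.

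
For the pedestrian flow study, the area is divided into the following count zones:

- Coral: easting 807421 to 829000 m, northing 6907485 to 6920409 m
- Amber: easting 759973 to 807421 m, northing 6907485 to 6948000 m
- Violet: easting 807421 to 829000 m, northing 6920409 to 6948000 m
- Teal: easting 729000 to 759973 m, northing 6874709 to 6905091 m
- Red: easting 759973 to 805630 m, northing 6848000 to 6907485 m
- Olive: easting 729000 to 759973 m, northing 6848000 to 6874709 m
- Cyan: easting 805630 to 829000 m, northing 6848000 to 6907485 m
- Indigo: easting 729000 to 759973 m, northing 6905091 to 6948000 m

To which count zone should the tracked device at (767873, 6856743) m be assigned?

The point has easting = 767873 and northing = 6856743.
Only Red satisfies 759973 ≤ easting ≤ 805630 and 6848000 ≤ northing ≤ 6907485.

Red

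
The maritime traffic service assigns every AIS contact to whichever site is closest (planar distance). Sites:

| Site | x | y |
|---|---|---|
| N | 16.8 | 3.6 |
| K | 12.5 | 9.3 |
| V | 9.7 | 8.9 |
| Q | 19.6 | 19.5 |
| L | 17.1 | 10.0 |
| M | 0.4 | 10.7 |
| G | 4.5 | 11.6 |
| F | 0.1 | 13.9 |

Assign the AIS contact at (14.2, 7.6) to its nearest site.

K

Squared distances to each site:
N: 22.760; K: 5.780; V: 21.940; Q: 170.770; L: 14.170; M: 200.050; G: 110.090; F: 238.500.
Minimum at K.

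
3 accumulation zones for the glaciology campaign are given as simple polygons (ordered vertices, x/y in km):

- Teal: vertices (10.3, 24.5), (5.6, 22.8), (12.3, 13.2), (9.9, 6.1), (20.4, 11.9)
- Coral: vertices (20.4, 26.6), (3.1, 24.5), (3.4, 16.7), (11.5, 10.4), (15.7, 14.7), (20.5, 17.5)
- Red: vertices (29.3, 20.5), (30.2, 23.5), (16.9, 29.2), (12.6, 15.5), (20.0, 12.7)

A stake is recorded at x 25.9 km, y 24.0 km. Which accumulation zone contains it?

Red

Cast a ray rightward from (25.9, 24.0). For each polygon, the edges (by vertex number in listed order) whose endpoints lie on opposite sides of y = 24.0, where each meets that height, and whether that is right or left of the point:
Teal: 1–2 at x≈8.92 (left), 5–1 at x≈10.70 (left) → 0 crossings.
Coral: 2–3 at x≈3.12 (left), 6–1 at x≈20.43 (left) → 0 crossings.
Red: 2–3 at x≈29.03 (right), 3–4 at x≈15.27 (left) → 1 crossing.
Only Red has an odd count, so the point is inside Red.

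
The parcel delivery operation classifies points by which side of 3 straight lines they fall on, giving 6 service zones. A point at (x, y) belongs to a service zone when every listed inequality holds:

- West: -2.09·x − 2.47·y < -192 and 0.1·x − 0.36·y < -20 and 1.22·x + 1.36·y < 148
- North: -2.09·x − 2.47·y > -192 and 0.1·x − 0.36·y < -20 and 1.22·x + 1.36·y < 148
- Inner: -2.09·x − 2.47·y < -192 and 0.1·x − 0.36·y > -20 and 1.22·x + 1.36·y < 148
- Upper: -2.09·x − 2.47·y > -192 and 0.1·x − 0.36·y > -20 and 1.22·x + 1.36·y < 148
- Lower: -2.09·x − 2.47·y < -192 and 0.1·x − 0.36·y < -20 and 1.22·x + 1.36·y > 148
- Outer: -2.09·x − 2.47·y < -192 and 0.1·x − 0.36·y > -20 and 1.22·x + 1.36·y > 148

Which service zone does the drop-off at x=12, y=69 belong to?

West

-2.09·12 − 2.47·69 = -195.510, which is < -192
0.1·12 − 0.36·69 = -23.640, which is < -20
1.22·12 + 1.36·69 = 108.480, which is < 148
This sign pattern matches West.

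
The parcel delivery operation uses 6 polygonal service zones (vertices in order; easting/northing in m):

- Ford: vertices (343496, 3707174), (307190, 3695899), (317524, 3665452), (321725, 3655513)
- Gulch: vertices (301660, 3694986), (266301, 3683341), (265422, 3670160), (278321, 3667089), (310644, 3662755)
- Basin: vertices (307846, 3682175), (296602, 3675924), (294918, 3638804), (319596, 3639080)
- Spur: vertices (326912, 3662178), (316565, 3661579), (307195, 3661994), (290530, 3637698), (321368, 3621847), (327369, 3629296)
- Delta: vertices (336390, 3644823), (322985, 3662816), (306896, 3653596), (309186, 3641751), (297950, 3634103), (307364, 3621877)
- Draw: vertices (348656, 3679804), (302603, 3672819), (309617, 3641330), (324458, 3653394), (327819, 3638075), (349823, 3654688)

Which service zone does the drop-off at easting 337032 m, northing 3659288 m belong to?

Cast a ray rightward from (337032, 3659288). For each polygon, the edges (by vertex number in listed order) whose endpoints lie on opposite sides of northing = 3659288, where each meets that height, and whether that is right or left of the point:
Ford: 3–4 at easting≈320129.4 (left), 4–1 at easting≈323315.9 (left) → 0 crossings.
Gulch: no edge straddles that height → 0 crossings.
Basin: 2–3 at easting≈295847.3 (left), 4–1 at easting≈314086.2 (left) → 0 crossings.
Spur: 3–4 at easting≈305338.9 (left), 6–1 at easting≈326952.2 (left) → 0 crossings.
Delta: 1–2 at easting≈325613.4 (left), 2–3 at easting≈316828.6 (left) → 0 crossings.
Draw: 2–3 at easting≈305617.0 (left), 6–1 at easting≈349609.3 (right) → 1 crossing.
Only Draw has an odd count, so the point is inside Draw.

Draw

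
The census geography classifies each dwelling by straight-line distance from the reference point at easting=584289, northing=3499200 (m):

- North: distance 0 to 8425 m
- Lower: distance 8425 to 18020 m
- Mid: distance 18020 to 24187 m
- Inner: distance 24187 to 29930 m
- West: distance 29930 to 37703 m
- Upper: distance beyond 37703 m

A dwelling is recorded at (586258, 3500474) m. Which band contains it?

Distance = √((586258−584289)² + (3500474−3499200)²) = √(3876961.000 + 1623076.000) = 2345.216 m.
0 ≤ 2345.216 < 8425 → North.

North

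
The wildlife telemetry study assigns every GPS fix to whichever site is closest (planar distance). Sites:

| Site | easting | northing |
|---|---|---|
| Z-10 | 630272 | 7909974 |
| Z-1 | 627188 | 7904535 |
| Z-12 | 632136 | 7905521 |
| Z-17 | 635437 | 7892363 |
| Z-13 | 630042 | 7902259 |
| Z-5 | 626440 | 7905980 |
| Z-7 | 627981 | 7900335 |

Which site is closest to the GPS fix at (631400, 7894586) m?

Squared distances to each site:
Z-10: 238062928.000; Z-1: 116723545.000; Z-12: 120115921.000; Z-17: 21239098.000; Z-13: 60719093.000; Z-5: 154424836.000; Z-7: 44740562.000.
Minimum at Z-17.

Z-17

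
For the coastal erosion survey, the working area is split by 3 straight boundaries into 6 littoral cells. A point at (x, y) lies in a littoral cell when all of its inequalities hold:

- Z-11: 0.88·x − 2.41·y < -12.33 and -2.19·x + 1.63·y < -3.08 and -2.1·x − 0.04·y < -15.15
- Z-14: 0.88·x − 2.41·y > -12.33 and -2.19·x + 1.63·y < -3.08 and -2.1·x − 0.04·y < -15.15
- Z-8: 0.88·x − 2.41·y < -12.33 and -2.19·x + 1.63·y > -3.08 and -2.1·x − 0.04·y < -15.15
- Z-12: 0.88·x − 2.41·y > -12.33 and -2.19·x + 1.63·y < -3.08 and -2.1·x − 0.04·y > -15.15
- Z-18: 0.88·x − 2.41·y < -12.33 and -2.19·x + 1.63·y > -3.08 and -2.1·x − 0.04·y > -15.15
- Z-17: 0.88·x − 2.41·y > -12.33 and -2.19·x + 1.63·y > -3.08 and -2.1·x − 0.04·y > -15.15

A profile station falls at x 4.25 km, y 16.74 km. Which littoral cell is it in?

0.88·4.25 − 2.41·16.74 = -36.603, which is < -12.33
-2.19·4.25 + 1.63·16.74 = 17.979, which is > -3.08
-2.1·4.25 − 0.04·16.74 = -9.595, which is > -15.15
This sign pattern matches Z-18.

Z-18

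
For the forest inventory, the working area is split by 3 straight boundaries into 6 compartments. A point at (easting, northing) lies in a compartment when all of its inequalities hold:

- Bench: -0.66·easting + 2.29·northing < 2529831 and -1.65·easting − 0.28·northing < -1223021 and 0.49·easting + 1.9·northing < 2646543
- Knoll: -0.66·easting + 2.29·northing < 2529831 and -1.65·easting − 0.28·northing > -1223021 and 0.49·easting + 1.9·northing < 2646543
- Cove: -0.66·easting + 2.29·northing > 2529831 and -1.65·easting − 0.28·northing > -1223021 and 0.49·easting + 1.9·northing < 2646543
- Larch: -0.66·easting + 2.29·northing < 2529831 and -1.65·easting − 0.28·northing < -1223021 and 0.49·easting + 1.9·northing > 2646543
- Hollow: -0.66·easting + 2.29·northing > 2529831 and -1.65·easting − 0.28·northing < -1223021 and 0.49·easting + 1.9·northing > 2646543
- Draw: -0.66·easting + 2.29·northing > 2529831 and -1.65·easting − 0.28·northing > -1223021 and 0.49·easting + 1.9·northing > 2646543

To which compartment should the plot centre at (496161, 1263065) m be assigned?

-0.66·496161 + 2.29·1263065 = 2564952.590, which is > 2529831
-1.65·496161 − 0.28·1263065 = -1172323.850, which is > -1223021
0.49·496161 + 1.9·1263065 = 2642942.390, which is < 2646543
This sign pattern matches Cove.

Cove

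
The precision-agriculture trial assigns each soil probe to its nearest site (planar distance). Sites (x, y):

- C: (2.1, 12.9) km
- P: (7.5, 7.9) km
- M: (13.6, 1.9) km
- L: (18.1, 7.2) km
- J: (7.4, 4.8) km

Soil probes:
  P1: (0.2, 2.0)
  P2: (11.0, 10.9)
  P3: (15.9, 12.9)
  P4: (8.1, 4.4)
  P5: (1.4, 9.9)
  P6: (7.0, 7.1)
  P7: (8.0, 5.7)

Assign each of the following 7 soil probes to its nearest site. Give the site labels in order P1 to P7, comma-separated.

P1 → J (d²=59.68)
P2 → P (d²=21.25)
P3 → L (d²=37.33)
P4 → J (d²=0.65)
P5 → C (d²=9.49)
P6 → P (d²=0.89)
P7 → J (d²=1.17)

J, P, L, J, C, P, J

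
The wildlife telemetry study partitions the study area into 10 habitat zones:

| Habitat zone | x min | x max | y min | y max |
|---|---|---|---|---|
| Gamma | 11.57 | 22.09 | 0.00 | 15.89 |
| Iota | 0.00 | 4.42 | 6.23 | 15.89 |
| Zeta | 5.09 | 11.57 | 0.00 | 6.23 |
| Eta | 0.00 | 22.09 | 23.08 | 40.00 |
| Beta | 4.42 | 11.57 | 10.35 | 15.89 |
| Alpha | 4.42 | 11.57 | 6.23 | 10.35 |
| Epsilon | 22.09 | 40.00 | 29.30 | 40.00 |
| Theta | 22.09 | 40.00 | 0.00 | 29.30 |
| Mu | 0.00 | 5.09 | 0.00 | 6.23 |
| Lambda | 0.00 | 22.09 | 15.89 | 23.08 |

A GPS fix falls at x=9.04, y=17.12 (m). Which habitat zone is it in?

Lambda

The point has x = 9.04 and y = 17.12.
Only Lambda satisfies 0.00 ≤ x ≤ 22.09 and 15.89 ≤ y ≤ 23.08.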